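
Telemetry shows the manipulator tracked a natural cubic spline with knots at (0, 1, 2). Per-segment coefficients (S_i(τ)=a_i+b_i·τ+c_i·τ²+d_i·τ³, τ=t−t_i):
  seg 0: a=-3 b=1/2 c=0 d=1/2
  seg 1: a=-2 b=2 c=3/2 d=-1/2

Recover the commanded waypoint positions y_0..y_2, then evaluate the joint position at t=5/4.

y_0=-3 y_1=-2 y_2=1
S(5/4) = -181/128

y_0 = S_0(0) = a_0 = -3
y_1 = S_1(0) = a_1 = -2
y_2 = S_1(1) = 1
t_q=5/4 is in segment 1 (τ=1/4); S_1(τ)=-181/128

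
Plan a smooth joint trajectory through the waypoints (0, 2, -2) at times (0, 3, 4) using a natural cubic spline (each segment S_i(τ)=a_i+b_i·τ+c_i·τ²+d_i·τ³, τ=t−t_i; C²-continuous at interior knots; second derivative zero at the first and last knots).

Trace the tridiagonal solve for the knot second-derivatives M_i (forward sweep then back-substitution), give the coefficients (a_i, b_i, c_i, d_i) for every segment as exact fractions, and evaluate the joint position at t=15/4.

Δ: Δ0=2/3, Δ1=-4
row 1: diag=8, rhs=-28; c'=1/8, d'=-7/2
back: M1=-7/2
M: M0=0, M1=-7/2, M2=0
seg 0: a=0, c=M0/2=0, d=(M1−M0)/(6·3)=-7/36, b=Δ0−h0·(2M0+M1)/6=29/12
seg 1: a=2, c=M1/2=-7/4, d=(M2−M1)/(6·1)=7/12, b=Δ1−h1·(2M1+M2)/6=-17/6
t_q=15/4 → seg 1, τ=3/4; S=2+-17/6·τ+-7/4·τ²+7/12·τ³=-221/256

  seg 0: a=0 b=29/12 c=0 d=-7/36
  seg 1: a=2 b=-17/6 c=-7/4 d=7/12
S(15/4) = -221/256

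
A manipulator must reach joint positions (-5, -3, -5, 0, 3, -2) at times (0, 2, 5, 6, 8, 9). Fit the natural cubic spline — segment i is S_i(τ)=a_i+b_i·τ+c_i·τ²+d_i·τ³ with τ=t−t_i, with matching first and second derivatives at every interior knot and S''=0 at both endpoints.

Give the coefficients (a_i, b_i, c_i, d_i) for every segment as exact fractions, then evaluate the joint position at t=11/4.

  seg 0: a=-5 b=448/237 c=0 d=-211/948
  seg 1: a=-3 b=-185/237 c=-211/158 d=217/474
  seg 2: a=-5 b=1691/474 c=220/79 d=-641/474
  seg 3: a=0 b=1204/237 c=-201/158 d=-491/1896
  seg 4: a=3 b=-1477/474 c=-893/316 d=893/948
S(11/4) = -41899/10112

Δ: Δ0=1, Δ1=-2/3, Δ2=5, Δ3=3/2, Δ4=-5
row 1: diag=10, rhs=-10; c'=3/10, d'=-1
row 2: denom=8−3·3/10=71/10; d'=(34−3·-1)/(71/10)=370/71
row 3: denom=6−1·10/71=416/71; d'=(-21−1·370/71)/(416/71)=-1861/416
row 4: denom=6−2·71/208=553/104; d'=(-39−2·-1861/416)/(553/104)=-893/158
back: M4=-893/158
back: M3=-1861/416−71/208·-893/158=-201/79
back: M2=370/71−10/71·-201/79=440/79
back: M1=-1−3/10·440/79=-211/79
M: M0=0, M1=-211/79, M2=440/79, M3=-201/79, M4=-893/158, M5=0
seg 0: a=-5, c=M0/2=0, d=(M1−M0)/(6·2)=-211/948, b=Δ0−h0·(2M0+M1)/6=448/237
seg 1: a=-3, c=M1/2=-211/158, d=(M2−M1)/(6·3)=217/474, b=Δ1−h1·(2M1+M2)/6=-185/237
seg 2: a=-5, c=M2/2=220/79, d=(M3−M2)/(6·1)=-641/474, b=Δ2−h2·(2M2+M3)/6=1691/474
seg 3: a=0, c=M3/2=-201/158, d=(M4−M3)/(6·2)=-491/1896, b=Δ3−h3·(2M3+M4)/6=1204/237
seg 4: a=3, c=M4/2=-893/316, d=(M5−M4)/(6·1)=893/948, b=Δ4−h4·(2M4+M5)/6=-1477/474
t_q=11/4 → seg 1, τ=3/4; S=-3+-185/237·τ+-211/158·τ²+217/474·τ³=-41899/10112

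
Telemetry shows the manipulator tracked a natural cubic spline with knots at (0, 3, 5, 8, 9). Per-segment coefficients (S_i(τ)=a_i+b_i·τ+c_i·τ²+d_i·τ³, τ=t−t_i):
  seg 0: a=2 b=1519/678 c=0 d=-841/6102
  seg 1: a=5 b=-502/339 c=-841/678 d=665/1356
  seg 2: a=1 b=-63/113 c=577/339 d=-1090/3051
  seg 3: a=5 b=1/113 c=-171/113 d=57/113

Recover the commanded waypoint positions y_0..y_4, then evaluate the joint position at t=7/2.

y_0 = S_0(0) = a_0 = 2
y_1 = S_1(0) = a_1 = 5
y_2 = S_2(0) = a_2 = 1
y_3 = S_3(0) = a_3 = 5
y_4 = S_3(1) = 4
t_q=7/2 is in segment 1 (τ=1/2); S_1(τ)=14503/3616

y_0=2 y_1=5 y_2=1 y_3=5 y_4=4
S(7/2) = 14503/3616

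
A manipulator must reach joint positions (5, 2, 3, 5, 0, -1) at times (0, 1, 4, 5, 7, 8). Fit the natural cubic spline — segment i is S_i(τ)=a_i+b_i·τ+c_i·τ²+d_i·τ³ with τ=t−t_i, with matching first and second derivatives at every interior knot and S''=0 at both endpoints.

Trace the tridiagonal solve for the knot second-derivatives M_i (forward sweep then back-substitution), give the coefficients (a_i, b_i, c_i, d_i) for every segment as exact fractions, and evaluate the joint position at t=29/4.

  seg 0: a=5 b=-8579/2568 c=0 d=875/2568
  seg 1: a=2 b=-2977/1284 c=875/856 d=-355/7704
  seg 2: a=3 b=6601/2568 c=65/107 d=-3025/2568
  seg 3: a=5 b=323/1284 c=-2505/856 d=1991/2568
  seg 4: a=0 b=-2761/1284 c=1477/856 d=-1477/2568
S(29/4) = -24035/54784

Δ: Δ0=-3, Δ1=1/3, Δ2=2, Δ3=-5/2, Δ4=-1
row 1: diag=8, rhs=20; c'=3/8, d'=5/2
row 2: denom=8−3·3/8=55/8; d'=(10−3·5/2)/(55/8)=4/11
row 3: denom=6−1·8/55=322/55; d'=(-27−1·4/11)/(322/55)=-215/46
row 4: denom=6−2·55/161=856/161; d'=(9−2·-215/46)/(856/161)=1477/428
back: M4=1477/428
back: M3=-215/46−55/161·1477/428=-2505/428
back: M2=4/11−8/55·-2505/428=130/107
back: M1=5/2−3/8·130/107=875/428
M: M0=0, M1=875/428, M2=130/107, M3=-2505/428, M4=1477/428, M5=0
seg 0: a=5, c=M0/2=0, d=(M1−M0)/(6·1)=875/2568, b=Δ0−h0·(2M0+M1)/6=-8579/2568
seg 1: a=2, c=M1/2=875/856, d=(M2−M1)/(6·3)=-355/7704, b=Δ1−h1·(2M1+M2)/6=-2977/1284
seg 2: a=3, c=M2/2=65/107, d=(M3−M2)/(6·1)=-3025/2568, b=Δ2−h2·(2M2+M3)/6=6601/2568
seg 3: a=5, c=M3/2=-2505/856, d=(M4−M3)/(6·2)=1991/2568, b=Δ3−h3·(2M3+M4)/6=323/1284
seg 4: a=0, c=M4/2=1477/856, d=(M5−M4)/(6·1)=-1477/2568, b=Δ4−h4·(2M4+M5)/6=-2761/1284
t_q=29/4 → seg 4, τ=1/4; S=0+-2761/1284·τ+1477/856·τ²+-1477/2568·τ³=-24035/54784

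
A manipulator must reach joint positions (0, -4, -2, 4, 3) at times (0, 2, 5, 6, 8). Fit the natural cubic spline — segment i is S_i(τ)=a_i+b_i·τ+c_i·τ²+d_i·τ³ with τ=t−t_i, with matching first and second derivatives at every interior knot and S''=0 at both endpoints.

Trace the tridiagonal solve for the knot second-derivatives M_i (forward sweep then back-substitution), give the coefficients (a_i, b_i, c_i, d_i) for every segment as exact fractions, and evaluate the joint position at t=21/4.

Δ: Δ0=-2, Δ1=2/3, Δ2=6, Δ3=-1/2
row 1: diag=10, rhs=16; c'=3/10, d'=8/5
row 2: denom=8−3·3/10=71/10; d'=(32−3·8/5)/(71/10)=272/71
row 3: denom=6−1·10/71=416/71; d'=(-39−1·272/71)/(416/71)=-3041/416
back: M3=-3041/416
back: M2=272/71−10/71·-3041/416=1011/208
back: M1=8/5−3/10·1011/208=59/416
M: M0=0, M1=59/416, M2=1011/208, M3=-3041/416, M4=0
seg 0: a=0, c=M0/2=0, d=(M1−M0)/(6·2)=59/4992, b=Δ0−h0·(2M0+M1)/6=-2555/1248
seg 1: a=-4, c=M1/2=59/832, d=(M2−M1)/(6·3)=151/576, b=Δ1−h1·(2M1+M2)/6=-1189/624
seg 2: a=-2, c=M2/2=1011/416, d=(M3−M2)/(6·1)=-5063/2496, b=Δ2−h2·(2M2+M3)/6=13973/2496
seg 3: a=4, c=M3/2=-3041/832, d=(M4−M3)/(6·2)=3041/4992, b=Δ3−h3·(2M3+M4)/6=2729/624
t_q=21/4 → seg 2, τ=1/4; S=-2+13973/2496·τ+1011/416·τ²+-5063/2496·τ³=-25573/53248

  seg 0: a=0 b=-2555/1248 c=0 d=59/4992
  seg 1: a=-4 b=-1189/624 c=59/832 d=151/576
  seg 2: a=-2 b=13973/2496 c=1011/416 d=-5063/2496
  seg 3: a=4 b=2729/624 c=-3041/832 d=3041/4992
S(21/4) = -25573/53248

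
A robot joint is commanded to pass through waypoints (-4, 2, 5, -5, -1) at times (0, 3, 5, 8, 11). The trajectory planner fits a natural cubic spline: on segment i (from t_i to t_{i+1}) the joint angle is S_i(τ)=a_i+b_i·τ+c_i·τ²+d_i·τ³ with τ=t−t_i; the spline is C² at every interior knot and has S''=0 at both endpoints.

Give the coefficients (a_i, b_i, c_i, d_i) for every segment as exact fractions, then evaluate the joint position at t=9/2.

  seg 0: a=-4 b=7/4 c=0 d=1/36
  seg 1: a=2 b=5/2 c=1/4 d=-3/8
  seg 2: a=5 b=-1 c=-2 d=11/27
  seg 3: a=-5 b=-2 c=5/3 d=-5/27
S(9/2) = 323/64

Δ: Δ0=2, Δ1=3/2, Δ2=-10/3, Δ3=4/3
row 1: diag=10, rhs=-3; c'=1/5, d'=-3/10
row 2: denom=10−2·1/5=48/5; d'=(-29−2·-3/10)/(48/5)=-71/24
row 3: denom=12−3·5/16=177/16; d'=(28−3·-71/24)/(177/16)=10/3
back: M3=10/3
back: M2=-71/24−5/16·10/3=-4
back: M1=-3/10−1/5·-4=1/2
M: M0=0, M1=1/2, M2=-4, M3=10/3, M4=0
seg 0: a=-4, c=M0/2=0, d=(M1−M0)/(6·3)=1/36, b=Δ0−h0·(2M0+M1)/6=7/4
seg 1: a=2, c=M1/2=1/4, d=(M2−M1)/(6·2)=-3/8, b=Δ1−h1·(2M1+M2)/6=5/2
seg 2: a=5, c=M2/2=-2, d=(M3−M2)/(6·3)=11/27, b=Δ2−h2·(2M2+M3)/6=-1
seg 3: a=-5, c=M3/2=5/3, d=(M4−M3)/(6·3)=-5/27, b=Δ3−h3·(2M3+M4)/6=-2
t_q=9/2 → seg 1, τ=3/2; S=2+5/2·τ+1/4·τ²+-3/8·τ³=323/64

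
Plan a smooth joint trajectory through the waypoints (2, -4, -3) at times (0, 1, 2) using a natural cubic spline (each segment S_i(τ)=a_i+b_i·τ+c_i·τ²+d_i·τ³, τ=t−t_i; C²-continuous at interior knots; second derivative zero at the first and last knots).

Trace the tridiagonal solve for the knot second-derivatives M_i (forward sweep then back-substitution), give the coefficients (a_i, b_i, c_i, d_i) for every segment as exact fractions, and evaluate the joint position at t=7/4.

Δ: Δ0=-6, Δ1=1
row 1: diag=4, rhs=42; c'=1/4, d'=21/2
back: M1=21/2
M: M0=0, M1=21/2, M2=0
seg 0: a=2, c=M0/2=0, d=(M1−M0)/(6·1)=7/4, b=Δ0−h0·(2M0+M1)/6=-31/4
seg 1: a=-4, c=M1/2=21/4, d=(M2−M1)/(6·1)=-7/4, b=Δ1−h1·(2M1+M2)/6=-5/2
t_q=7/4 → seg 1, τ=3/4; S=-4+-5/2·τ+21/4·τ²+-7/4·τ³=-937/256

  seg 0: a=2 b=-31/4 c=0 d=7/4
  seg 1: a=-4 b=-5/2 c=21/4 d=-7/4
S(7/4) = -937/256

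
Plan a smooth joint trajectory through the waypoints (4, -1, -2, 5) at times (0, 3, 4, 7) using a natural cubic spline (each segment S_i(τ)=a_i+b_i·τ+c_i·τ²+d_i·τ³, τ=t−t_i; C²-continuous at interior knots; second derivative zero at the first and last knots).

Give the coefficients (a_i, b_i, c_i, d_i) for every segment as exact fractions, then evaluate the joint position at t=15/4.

Δ: Δ0=-5/3, Δ1=-1, Δ2=7/3
row 1: diag=8, rhs=4; c'=1/8, d'=1/2
row 2: denom=8−1·1/8=63/8; d'=(20−1·1/2)/(63/8)=52/21
back: M2=52/21
back: M1=1/2−1/8·52/21=4/21
M: M0=0, M1=4/21, M2=52/21, M3=0
seg 0: a=4, c=M0/2=0, d=(M1−M0)/(6·3)=2/189, b=Δ0−h0·(2M0+M1)/6=-37/21
seg 1: a=-1, c=M1/2=2/21, d=(M2−M1)/(6·1)=8/21, b=Δ1−h1·(2M1+M2)/6=-31/21
seg 2: a=-2, c=M2/2=26/21, d=(M3−M2)/(6·3)=-26/189, b=Δ2−h2·(2M2+M3)/6=-1/7
t_q=15/4 → seg 1, τ=3/4; S=-1+-31/21·τ+2/21·τ²+8/21·τ³=-53/28

  seg 0: a=4 b=-37/21 c=0 d=2/189
  seg 1: a=-1 b=-31/21 c=2/21 d=8/21
  seg 2: a=-2 b=-1/7 c=26/21 d=-26/189
S(15/4) = -53/28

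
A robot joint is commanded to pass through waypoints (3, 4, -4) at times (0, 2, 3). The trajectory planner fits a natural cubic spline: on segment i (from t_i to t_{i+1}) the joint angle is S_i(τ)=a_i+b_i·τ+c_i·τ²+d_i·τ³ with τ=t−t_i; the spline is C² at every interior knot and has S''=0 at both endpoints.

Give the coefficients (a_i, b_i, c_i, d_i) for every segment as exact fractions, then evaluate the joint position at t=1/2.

Δ: Δ0=1/2, Δ1=-8
row 1: diag=6, rhs=-51; c'=1/6, d'=-17/2
back: M1=-17/2
M: M0=0, M1=-17/2, M2=0
seg 0: a=3, c=M0/2=0, d=(M1−M0)/(6·2)=-17/24, b=Δ0−h0·(2M0+M1)/6=10/3
seg 1: a=4, c=M1/2=-17/4, d=(M2−M1)/(6·1)=17/12, b=Δ1−h1·(2M1+M2)/6=-31/6
t_q=1/2 → seg 0, τ=1/2; S=3+10/3·τ+0·τ²+-17/24·τ³=293/64

  seg 0: a=3 b=10/3 c=0 d=-17/24
  seg 1: a=4 b=-31/6 c=-17/4 d=17/12
S(1/2) = 293/64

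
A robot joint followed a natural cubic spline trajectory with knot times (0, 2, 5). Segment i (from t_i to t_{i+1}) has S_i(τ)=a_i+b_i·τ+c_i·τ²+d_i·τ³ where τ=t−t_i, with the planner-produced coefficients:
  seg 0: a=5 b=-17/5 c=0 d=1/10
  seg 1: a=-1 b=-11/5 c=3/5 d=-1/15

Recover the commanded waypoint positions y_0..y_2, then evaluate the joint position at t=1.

y_0 = S_0(0) = a_0 = 5
y_1 = S_1(0) = a_1 = -1
y_2 = S_1(3) = -4
t_q=1 is in segment 0 (τ=1); S_0(τ)=17/10

y_0=5 y_1=-1 y_2=-4
S(1) = 17/10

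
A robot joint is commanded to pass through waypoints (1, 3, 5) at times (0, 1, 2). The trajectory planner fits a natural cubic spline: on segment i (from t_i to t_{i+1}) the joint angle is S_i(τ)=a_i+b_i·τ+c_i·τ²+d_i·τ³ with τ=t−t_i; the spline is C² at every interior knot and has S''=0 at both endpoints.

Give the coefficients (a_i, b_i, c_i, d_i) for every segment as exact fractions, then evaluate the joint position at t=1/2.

Δ: Δ0=2, Δ1=2
row 1: diag=4, rhs=0; c'=1/4, d'=0
back: M1=0
M: M0=0, M1=0, M2=0
seg 0: a=1, c=M0/2=0, d=(M1−M0)/(6·1)=0, b=Δ0−h0·(2M0+M1)/6=2
seg 1: a=3, c=M1/2=0, d=(M2−M1)/(6·1)=0, b=Δ1−h1·(2M1+M2)/6=2
t_q=1/2 → seg 0, τ=1/2; S=1+2·τ+0·τ²+0·τ³=2

  seg 0: a=1 b=2 c=0 d=0
  seg 1: a=3 b=2 c=0 d=0
S(1/2) = 2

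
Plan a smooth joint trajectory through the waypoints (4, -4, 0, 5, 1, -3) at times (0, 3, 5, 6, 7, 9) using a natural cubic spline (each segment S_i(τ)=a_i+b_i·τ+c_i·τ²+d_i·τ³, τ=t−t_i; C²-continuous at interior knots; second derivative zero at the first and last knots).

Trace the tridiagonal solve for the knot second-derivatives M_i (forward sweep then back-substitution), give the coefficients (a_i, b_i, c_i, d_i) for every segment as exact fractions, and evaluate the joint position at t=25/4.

  seg 0: a=4 b=-6559/1842 c=0 d=61/614
  seg 1: a=-4 b=-809/921 c=549/614 d=251/921
  seg 2: a=0 b=5497/921 c=1553/614 d=-6443/1842
  seg 3: a=5 b=983/1842 c=-2445/307 d=6319/1842
  seg 4: a=1 b=-4700/921 c=1429/614 d=-1429/3684
S(25/4) = 184269/39296

Δ: Δ0=-8/3, Δ1=2, Δ2=5, Δ3=-4, Δ4=-2
row 1: diag=10, rhs=28; c'=1/5, d'=14/5
row 2: denom=6−2·1/5=28/5; d'=(18−2·14/5)/(28/5)=31/14
row 3: denom=4−1·5/28=107/28; d'=(-54−1·31/14)/(107/28)=-1574/107
row 4: denom=6−1·28/107=614/107; d'=(12−1·-1574/107)/(614/107)=1429/307
back: M4=1429/307
back: M3=-1574/107−28/107·1429/307=-4890/307
back: M2=31/14−5/28·-4890/307=1553/307
back: M1=14/5−1/5·1553/307=549/307
M: M0=0, M1=549/307, M2=1553/307, M3=-4890/307, M4=1429/307, M5=0
seg 0: a=4, c=M0/2=0, d=(M1−M0)/(6·3)=61/614, b=Δ0−h0·(2M0+M1)/6=-6559/1842
seg 1: a=-4, c=M1/2=549/614, d=(M2−M1)/(6·2)=251/921, b=Δ1−h1·(2M1+M2)/6=-809/921
seg 2: a=0, c=M2/2=1553/614, d=(M3−M2)/(6·1)=-6443/1842, b=Δ2−h2·(2M2+M3)/6=5497/921
seg 3: a=5, c=M3/2=-2445/307, d=(M4−M3)/(6·1)=6319/1842, b=Δ3−h3·(2M3+M4)/6=983/1842
seg 4: a=1, c=M4/2=1429/614, d=(M5−M4)/(6·2)=-1429/3684, b=Δ4−h4·(2M4+M5)/6=-4700/921
t_q=25/4 → seg 3, τ=1/4; S=5+983/1842·τ+-2445/307·τ²+6319/1842·τ³=184269/39296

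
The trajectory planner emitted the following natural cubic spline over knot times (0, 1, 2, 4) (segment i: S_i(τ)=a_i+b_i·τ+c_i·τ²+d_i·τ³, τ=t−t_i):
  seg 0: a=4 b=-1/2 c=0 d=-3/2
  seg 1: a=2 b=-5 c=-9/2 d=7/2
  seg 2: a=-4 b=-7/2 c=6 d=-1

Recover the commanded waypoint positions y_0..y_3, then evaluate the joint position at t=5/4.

y_0=4 y_1=2 y_2=-4 y_3=5
S(5/4) = 67/128

y_0 = S_0(0) = a_0 = 4
y_1 = S_1(0) = a_1 = 2
y_2 = S_2(0) = a_2 = -4
y_3 = S_2(2) = 5
t_q=5/4 is in segment 1 (τ=1/4); S_1(τ)=67/128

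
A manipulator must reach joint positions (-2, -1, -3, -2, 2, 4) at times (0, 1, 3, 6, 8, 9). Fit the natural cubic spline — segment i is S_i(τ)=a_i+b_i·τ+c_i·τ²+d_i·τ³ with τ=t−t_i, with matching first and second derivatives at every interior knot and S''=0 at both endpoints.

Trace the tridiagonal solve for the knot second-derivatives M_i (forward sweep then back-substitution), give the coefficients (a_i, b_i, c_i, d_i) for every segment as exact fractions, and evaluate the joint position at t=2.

Δ: Δ0=1, Δ1=-1, Δ2=1/3, Δ3=2, Δ4=2
row 1: diag=6, rhs=-12; c'=1/3, d'=-2
row 2: denom=10−2·1/3=28/3; d'=(8−2·-2)/(28/3)=9/7
row 3: denom=10−3·9/28=253/28; d'=(10−3·9/7)/(253/28)=172/253
row 4: denom=6−2·56/253=1406/253; d'=(0−2·172/253)/(1406/253)=-172/703
back: M4=-172/703
back: M3=172/253−56/253·-172/703=516/703
back: M2=9/7−9/28·516/703=738/703
back: M1=-2−1/3·738/703=-1652/703
M: M0=0, M1=-1652/703, M2=738/703, M3=516/703, M4=-172/703, M5=0
seg 0: a=-2, c=M0/2=0, d=(M1−M0)/(6·1)=-826/2109, b=Δ0−h0·(2M0+M1)/6=2935/2109
seg 1: a=-1, c=M1/2=-826/703, d=(M2−M1)/(6·2)=1195/4218, b=Δ1−h1·(2M1+M2)/6=457/2109
seg 2: a=-3, c=M2/2=369/703, d=(M3−M2)/(6·3)=-1/57, b=Δ2−h2·(2M2+M3)/6=-2285/2109
seg 3: a=-2, c=M3/2=258/703, d=(M4−M3)/(6·2)=-172/2109, b=Δ3−h3·(2M3+M4)/6=3358/2109
seg 4: a=2, c=M4/2=-86/703, d=(M5−M4)/(6·1)=86/2109, b=Δ4−h4·(2M4+M5)/6=4390/2109
t_q=2 → seg 1, τ=1; S=-1+457/2109·τ+-826/703·τ²+1195/4218·τ³=-2355/1406

  seg 0: a=-2 b=2935/2109 c=0 d=-826/2109
  seg 1: a=-1 b=457/2109 c=-826/703 d=1195/4218
  seg 2: a=-3 b=-2285/2109 c=369/703 d=-1/57
  seg 3: a=-2 b=3358/2109 c=258/703 d=-172/2109
  seg 4: a=2 b=4390/2109 c=-86/703 d=86/2109
S(2) = -2355/1406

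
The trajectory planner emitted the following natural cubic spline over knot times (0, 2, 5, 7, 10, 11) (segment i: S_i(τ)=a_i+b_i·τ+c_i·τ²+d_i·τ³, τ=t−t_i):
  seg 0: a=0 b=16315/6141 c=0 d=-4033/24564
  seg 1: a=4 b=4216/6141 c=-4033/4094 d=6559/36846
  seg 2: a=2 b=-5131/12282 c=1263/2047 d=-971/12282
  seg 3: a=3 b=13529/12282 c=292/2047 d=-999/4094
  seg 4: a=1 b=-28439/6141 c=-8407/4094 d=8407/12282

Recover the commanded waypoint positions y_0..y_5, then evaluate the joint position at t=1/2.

y_0 = S_0(0) = a_0 = 0
y_1 = S_1(0) = a_1 = 4
y_2 = S_2(0) = a_2 = 2
y_3 = S_3(0) = a_3 = 3
y_4 = S_4(0) = a_4 = 1
y_5 = S_4(1) = -5
t_q=1/2 is in segment 0 (τ=1/2); S_0(τ)=85669/65504

y_0=0 y_1=4 y_2=2 y_3=3 y_4=1 y_5=-5
S(1/2) = 85669/65504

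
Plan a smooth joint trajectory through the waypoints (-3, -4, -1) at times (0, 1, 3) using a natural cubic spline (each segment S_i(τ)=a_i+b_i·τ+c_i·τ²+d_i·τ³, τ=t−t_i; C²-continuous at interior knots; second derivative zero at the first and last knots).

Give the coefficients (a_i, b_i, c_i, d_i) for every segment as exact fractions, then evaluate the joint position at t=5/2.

  seg 0: a=-3 b=-17/12 c=0 d=5/12
  seg 1: a=-4 b=-1/6 c=5/4 d=-5/24
S(5/2) = -137/64

Δ: Δ0=-1, Δ1=3/2
row 1: diag=6, rhs=15; c'=1/3, d'=5/2
back: M1=5/2
M: M0=0, M1=5/2, M2=0
seg 0: a=-3, c=M0/2=0, d=(M1−M0)/(6·1)=5/12, b=Δ0−h0·(2M0+M1)/6=-17/12
seg 1: a=-4, c=M1/2=5/4, d=(M2−M1)/(6·2)=-5/24, b=Δ1−h1·(2M1+M2)/6=-1/6
t_q=5/2 → seg 1, τ=3/2; S=-4+-1/6·τ+5/4·τ²+-5/24·τ³=-137/64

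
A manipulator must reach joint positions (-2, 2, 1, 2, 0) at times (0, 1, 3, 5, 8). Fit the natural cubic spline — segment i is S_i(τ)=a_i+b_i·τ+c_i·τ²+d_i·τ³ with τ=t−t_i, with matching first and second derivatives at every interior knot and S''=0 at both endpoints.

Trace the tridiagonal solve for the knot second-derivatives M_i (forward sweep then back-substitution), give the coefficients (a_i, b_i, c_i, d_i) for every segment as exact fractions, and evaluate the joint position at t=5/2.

  seg 0: a=-2 b=1523/312 c=0 d=-275/312
  seg 1: a=2 b=349/156 c=-275/104 d=199/312
  seg 2: a=1 b=-107/156 c=123/104 d=-23/78
  seg 3: a=2 b=79/156 c=-61/104 d=61/936
S(5/2) = 1297/832

Δ: Δ0=4, Δ1=-1/2, Δ2=1/2, Δ3=-2/3
row 1: diag=6, rhs=-27; c'=1/3, d'=-9/2
row 2: denom=8−2·1/3=22/3; d'=(6−2·-9/2)/(22/3)=45/22
row 3: denom=10−2·3/11=104/11; d'=(-7−2·45/22)/(104/11)=-61/52
back: M3=-61/52
back: M2=45/22−3/11·-61/52=123/52
back: M1=-9/2−1/3·123/52=-275/52
M: M0=0, M1=-275/52, M2=123/52, M3=-61/52, M4=0
seg 0: a=-2, c=M0/2=0, d=(M1−M0)/(6·1)=-275/312, b=Δ0−h0·(2M0+M1)/6=1523/312
seg 1: a=2, c=M1/2=-275/104, d=(M2−M1)/(6·2)=199/312, b=Δ1−h1·(2M1+M2)/6=349/156
seg 2: a=1, c=M2/2=123/104, d=(M3−M2)/(6·2)=-23/78, b=Δ2−h2·(2M2+M3)/6=-107/156
seg 3: a=2, c=M3/2=-61/104, d=(M4−M3)/(6·3)=61/936, b=Δ3−h3·(2M3+M4)/6=79/156
t_q=5/2 → seg 1, τ=3/2; S=2+349/156·τ+-275/104·τ²+199/312·τ³=1297/832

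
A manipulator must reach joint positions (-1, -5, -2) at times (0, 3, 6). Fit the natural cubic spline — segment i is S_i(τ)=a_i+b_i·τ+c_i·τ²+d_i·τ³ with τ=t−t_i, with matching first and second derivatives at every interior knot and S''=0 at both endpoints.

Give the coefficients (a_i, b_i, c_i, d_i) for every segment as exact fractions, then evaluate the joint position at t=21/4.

  seg 0: a=-1 b=-23/12 c=0 d=7/108
  seg 1: a=-5 b=-1/6 c=7/12 d=-7/108
S(21/4) = -809/256

Δ: Δ0=-4/3, Δ1=1
row 1: diag=12, rhs=14; c'=1/4, d'=7/6
back: M1=7/6
M: M0=0, M1=7/6, M2=0
seg 0: a=-1, c=M0/2=0, d=(M1−M0)/(6·3)=7/108, b=Δ0−h0·(2M0+M1)/6=-23/12
seg 1: a=-5, c=M1/2=7/12, d=(M2−M1)/(6·3)=-7/108, b=Δ1−h1·(2M1+M2)/6=-1/6
t_q=21/4 → seg 1, τ=9/4; S=-5+-1/6·τ+7/12·τ²+-7/108·τ³=-809/256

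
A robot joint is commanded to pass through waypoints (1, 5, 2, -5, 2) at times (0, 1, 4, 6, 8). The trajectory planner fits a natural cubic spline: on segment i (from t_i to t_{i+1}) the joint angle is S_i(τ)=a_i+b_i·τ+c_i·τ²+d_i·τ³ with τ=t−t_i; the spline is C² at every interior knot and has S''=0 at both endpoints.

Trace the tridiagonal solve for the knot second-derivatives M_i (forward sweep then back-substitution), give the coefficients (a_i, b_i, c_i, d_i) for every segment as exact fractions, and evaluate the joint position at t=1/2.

Δ: Δ0=4, Δ1=-1, Δ2=-7/2, Δ3=7/2
row 1: diag=8, rhs=-30; c'=3/8, d'=-15/4
row 2: denom=10−3·3/8=71/8; d'=(-15−3·-15/4)/(71/8)=-30/71
row 3: denom=8−2·16/71=536/71; d'=(42−2·-30/71)/(536/71)=1521/268
back: M3=1521/268
back: M2=-30/71−16/71·1521/268=-114/67
back: M1=-15/4−3/8·-114/67=-417/134
M: M0=0, M1=-417/134, M2=-114/67, M3=1521/268, M4=0
seg 0: a=1, c=M0/2=0, d=(M1−M0)/(6·1)=-139/268, b=Δ0−h0·(2M0+M1)/6=1211/268
seg 1: a=5, c=M1/2=-417/268, d=(M2−M1)/(6·3)=21/268, b=Δ1−h1·(2M1+M2)/6=397/134
seg 2: a=2, c=M2/2=-57/67, d=(M3−M2)/(6·2)=659/1072, b=Δ2−h2·(2M2+M3)/6=-1141/268
seg 3: a=-5, c=M3/2=1521/536, d=(M4−M3)/(6·2)=-507/1072, b=Δ3−h3·(2M3+M4)/6=-19/67
t_q=1/2 → seg 0, τ=1/2; S=1+1211/268·τ+0·τ²+-139/268·τ³=6849/2144

  seg 0: a=1 b=1211/268 c=0 d=-139/268
  seg 1: a=5 b=397/134 c=-417/268 d=21/268
  seg 2: a=2 b=-1141/268 c=-57/67 d=659/1072
  seg 3: a=-5 b=-19/67 c=1521/536 d=-507/1072
S(1/2) = 6849/2144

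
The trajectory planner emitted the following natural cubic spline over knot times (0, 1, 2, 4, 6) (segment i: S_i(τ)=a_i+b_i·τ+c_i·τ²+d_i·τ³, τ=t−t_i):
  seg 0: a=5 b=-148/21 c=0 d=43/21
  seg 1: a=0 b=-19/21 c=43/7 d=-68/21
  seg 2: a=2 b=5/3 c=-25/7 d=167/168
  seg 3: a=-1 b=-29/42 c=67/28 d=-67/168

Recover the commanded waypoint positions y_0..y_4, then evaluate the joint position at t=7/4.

y_0 = S_0(0) = a_0 = 5
y_1 = S_1(0) = a_1 = 0
y_2 = S_2(0) = a_2 = 2
y_3 = S_3(0) = a_3 = -1
y_4 = S_3(2) = 4
t_q=7/4 is in segment 1 (τ=3/4); S_1(τ)=79/56

y_0=5 y_1=0 y_2=2 y_3=-1 y_4=4
S(7/4) = 79/56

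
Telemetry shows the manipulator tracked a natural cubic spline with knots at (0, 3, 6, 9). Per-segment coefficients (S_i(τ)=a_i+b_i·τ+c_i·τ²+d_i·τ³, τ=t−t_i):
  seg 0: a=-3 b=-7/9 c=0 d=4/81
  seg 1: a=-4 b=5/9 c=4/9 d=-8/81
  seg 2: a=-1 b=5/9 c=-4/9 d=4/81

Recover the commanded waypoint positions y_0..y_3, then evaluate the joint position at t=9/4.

y_0 = S_0(0) = a_0 = -3
y_1 = S_1(0) = a_1 = -4
y_2 = S_2(0) = a_2 = -1
y_3 = S_2(3) = -2
t_q=9/4 is in segment 0 (τ=9/4); S_0(τ)=-67/16

y_0=-3 y_1=-4 y_2=-1 y_3=-2
S(9/4) = -67/16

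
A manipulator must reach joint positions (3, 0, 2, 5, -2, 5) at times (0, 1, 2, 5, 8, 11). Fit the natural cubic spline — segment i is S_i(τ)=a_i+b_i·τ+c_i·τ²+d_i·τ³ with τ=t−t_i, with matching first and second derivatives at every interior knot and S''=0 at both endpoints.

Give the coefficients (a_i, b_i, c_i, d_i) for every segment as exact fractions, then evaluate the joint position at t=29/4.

Δ: Δ0=-3, Δ1=2, Δ2=1, Δ3=-7/3, Δ4=7/3
row 1: diag=4, rhs=30; c'=1/4, d'=15/2
row 2: denom=8−1·1/4=31/4; d'=(-6−1·15/2)/(31/4)=-54/31
row 3: denom=12−3·12/31=336/31; d'=(-20−3·-54/31)/(336/31)=-229/168
row 4: denom=12−3·31/112=1251/112; d'=(28−3·-229/168)/(1251/112)=1198/417
back: M4=1198/417
back: M3=-229/168−31/112·1198/417=-300/139
back: M2=-54/31−12/31·-300/139=-126/139
back: M1=15/2−1/4·-126/139=1074/139
M: M0=0, M1=1074/139, M2=-126/139, M3=-300/139, M4=1198/417, M5=0
seg 0: a=3, c=M0/2=0, d=(M1−M0)/(6·1)=179/139, b=Δ0−h0·(2M0+M1)/6=-596/139
seg 1: a=0, c=M1/2=537/139, d=(M2−M1)/(6·1)=-200/139, b=Δ1−h1·(2M1+M2)/6=-59/139
seg 2: a=2, c=M2/2=-63/139, d=(M3−M2)/(6·3)=-29/417, b=Δ2−h2·(2M2+M3)/6=415/139
seg 3: a=5, c=M3/2=-150/139, d=(M4−M3)/(6·3)=1049/3753, b=Δ3−h3·(2M3+M4)/6=-224/139
seg 4: a=-2, c=M4/2=599/417, d=(M5−M4)/(6·3)=-599/3753, b=Δ4−h4·(2M4+M5)/6=-75/139
t_q=29/4 → seg 3, τ=9/4; S=5+-224/139·τ+-150/139·τ²+1049/3753·τ³=-8053/8896

  seg 0: a=3 b=-596/139 c=0 d=179/139
  seg 1: a=0 b=-59/139 c=537/139 d=-200/139
  seg 2: a=2 b=415/139 c=-63/139 d=-29/417
  seg 3: a=5 b=-224/139 c=-150/139 d=1049/3753
  seg 4: a=-2 b=-75/139 c=599/417 d=-599/3753
S(29/4) = -8053/8896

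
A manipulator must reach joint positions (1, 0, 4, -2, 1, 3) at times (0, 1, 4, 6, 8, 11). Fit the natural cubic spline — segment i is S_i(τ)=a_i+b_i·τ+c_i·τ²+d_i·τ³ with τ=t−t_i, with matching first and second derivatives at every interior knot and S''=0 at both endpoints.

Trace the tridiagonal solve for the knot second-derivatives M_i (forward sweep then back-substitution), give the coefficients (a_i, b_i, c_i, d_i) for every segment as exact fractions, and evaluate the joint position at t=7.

  seg 0: a=1 b=-2006/1269 c=0 d=737/1269
  seg 1: a=0 b=205/1269 c=737/423 d=-5146/11421
  seg 2: a=4 b=-1967/1269 c=-2935/1269 d=2015/2538
  seg 3: a=-2 b=-539/423 c=3110/1269 d=-5399/10152
  seg 4: a=1 b=5449/2538 c=-3757/5076 d=3757/45684
S(7) = -13759/10152

Δ: Δ0=-1, Δ1=4/3, Δ2=-3, Δ3=3/2, Δ4=2/3
row 1: diag=8, rhs=14; c'=3/8, d'=7/4
row 2: denom=10−3·3/8=71/8; d'=(-26−3·7/4)/(71/8)=-250/71
row 3: denom=8−2·16/71=536/71; d'=(27−2·-250/71)/(536/71)=2417/536
row 4: denom=10−2·71/268=1269/134; d'=(-5−2·2417/536)/(1269/134)=-3757/2538
back: M4=-3757/2538
back: M3=2417/536−71/268·-3757/2538=6220/1269
back: M2=-250/71−16/71·6220/1269=-5870/1269
back: M1=7/4−3/8·-5870/1269=1474/423
M: M0=0, M1=1474/423, M2=-5870/1269, M3=6220/1269, M4=-3757/2538, M5=0
seg 0: a=1, c=M0/2=0, d=(M1−M0)/(6·1)=737/1269, b=Δ0−h0·(2M0+M1)/6=-2006/1269
seg 1: a=0, c=M1/2=737/423, d=(M2−M1)/(6·3)=-5146/11421, b=Δ1−h1·(2M1+M2)/6=205/1269
seg 2: a=4, c=M2/2=-2935/1269, d=(M3−M2)/(6·2)=2015/2538, b=Δ2−h2·(2M2+M3)/6=-1967/1269
seg 3: a=-2, c=M3/2=3110/1269, d=(M4−M3)/(6·2)=-5399/10152, b=Δ3−h3·(2M3+M4)/6=-539/423
seg 4: a=1, c=M4/2=-3757/5076, d=(M5−M4)/(6·3)=3757/45684, b=Δ4−h4·(2M4+M5)/6=5449/2538
t_q=7 → seg 3, τ=1; S=-2+-539/423·τ+3110/1269·τ²+-5399/10152·τ³=-13759/10152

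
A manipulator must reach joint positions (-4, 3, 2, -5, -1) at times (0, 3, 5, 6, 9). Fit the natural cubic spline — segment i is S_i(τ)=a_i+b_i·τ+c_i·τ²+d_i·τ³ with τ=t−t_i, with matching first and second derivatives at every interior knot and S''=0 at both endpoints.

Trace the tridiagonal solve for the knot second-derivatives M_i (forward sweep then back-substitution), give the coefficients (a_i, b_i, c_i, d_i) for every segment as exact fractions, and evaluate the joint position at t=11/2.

  seg 0: a=-4 b=2119/876 c=0 d=-25/2628
  seg 1: a=3 b=947/438 c=-25/292 d=-1091/1752
  seg 2: a=2 b=-1238/219 c=-279/73 d=542/219
  seg 3: a=-5 b=-1286/219 c=263/73 d=-263/657
S(11/2) = -215/146

Δ: Δ0=7/3, Δ1=-1/2, Δ2=-7, Δ3=4/3
row 1: diag=10, rhs=-17; c'=1/5, d'=-17/10
row 2: denom=6−2·1/5=28/5; d'=(-39−2·-17/10)/(28/5)=-89/14
row 3: denom=8−1·5/28=219/28; d'=(50−1·-89/14)/(219/28)=526/73
back: M3=526/73
back: M2=-89/14−5/28·526/73=-558/73
back: M1=-17/10−1/5·-558/73=-25/146
M: M0=0, M1=-25/146, M2=-558/73, M3=526/73, M4=0
seg 0: a=-4, c=M0/2=0, d=(M1−M0)/(6·3)=-25/2628, b=Δ0−h0·(2M0+M1)/6=2119/876
seg 1: a=3, c=M1/2=-25/292, d=(M2−M1)/(6·2)=-1091/1752, b=Δ1−h1·(2M1+M2)/6=947/438
seg 2: a=2, c=M2/2=-279/73, d=(M3−M2)/(6·1)=542/219, b=Δ2−h2·(2M2+M3)/6=-1238/219
seg 3: a=-5, c=M3/2=263/73, d=(M4−M3)/(6·3)=-263/657, b=Δ3−h3·(2M3+M4)/6=-1286/219
t_q=11/2 → seg 2, τ=1/2; S=2+-1238/219·τ+-279/73·τ²+542/219·τ³=-215/146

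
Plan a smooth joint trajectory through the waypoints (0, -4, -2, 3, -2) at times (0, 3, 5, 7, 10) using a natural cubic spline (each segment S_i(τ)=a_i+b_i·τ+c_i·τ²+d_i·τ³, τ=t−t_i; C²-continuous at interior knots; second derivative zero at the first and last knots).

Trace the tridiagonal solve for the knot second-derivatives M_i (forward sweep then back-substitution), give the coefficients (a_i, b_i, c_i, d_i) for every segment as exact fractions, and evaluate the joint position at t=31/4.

Δ: Δ0=-4/3, Δ1=1, Δ2=5/2, Δ3=-5/3
row 1: diag=10, rhs=14; c'=1/5, d'=7/5
row 2: denom=8−2·1/5=38/5; d'=(9−2·7/5)/(38/5)=31/38
row 3: denom=10−2·5/19=180/19; d'=(-25−2·31/38)/(180/19)=-253/90
back: M3=-253/90
back: M2=31/38−5/19·-253/90=14/9
back: M1=7/5−1/5·14/9=49/45
M: M0=0, M1=49/45, M2=14/9, M3=-253/90, M4=0
seg 0: a=0, c=M0/2=0, d=(M1−M0)/(6·3)=49/810, b=Δ0−h0·(2M0+M1)/6=-169/90
seg 1: a=-4, c=M1/2=49/90, d=(M2−M1)/(6·2)=7/180, b=Δ1−h1·(2M1+M2)/6=-11/45
seg 2: a=-2, c=M2/2=7/9, d=(M3−M2)/(6·2)=-131/360, b=Δ2−h2·(2M2+M3)/6=12/5
seg 3: a=3, c=M3/2=-253/180, d=(M4−M3)/(6·3)=253/1620, b=Δ3−h3·(2M3+M4)/6=103/90
t_q=31/4 → seg 3, τ=3/4; S=3+103/90·τ+-253/180·τ²+253/1620·τ³=4011/1280

  seg 0: a=0 b=-169/90 c=0 d=49/810
  seg 1: a=-4 b=-11/45 c=49/90 d=7/180
  seg 2: a=-2 b=12/5 c=7/9 d=-131/360
  seg 3: a=3 b=103/90 c=-253/180 d=253/1620
S(31/4) = 4011/1280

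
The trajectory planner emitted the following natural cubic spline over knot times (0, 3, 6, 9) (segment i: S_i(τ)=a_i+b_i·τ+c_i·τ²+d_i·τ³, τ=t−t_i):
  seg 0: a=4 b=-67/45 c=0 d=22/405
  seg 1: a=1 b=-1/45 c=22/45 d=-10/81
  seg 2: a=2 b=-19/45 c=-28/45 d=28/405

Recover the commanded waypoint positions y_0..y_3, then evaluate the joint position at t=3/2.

y_0=4 y_1=1 y_2=2 y_3=-3
S(3/2) = 39/20

y_0 = S_0(0) = a_0 = 4
y_1 = S_1(0) = a_1 = 1
y_2 = S_2(0) = a_2 = 2
y_3 = S_2(3) = -3
t_q=3/2 is in segment 0 (τ=3/2); S_0(τ)=39/20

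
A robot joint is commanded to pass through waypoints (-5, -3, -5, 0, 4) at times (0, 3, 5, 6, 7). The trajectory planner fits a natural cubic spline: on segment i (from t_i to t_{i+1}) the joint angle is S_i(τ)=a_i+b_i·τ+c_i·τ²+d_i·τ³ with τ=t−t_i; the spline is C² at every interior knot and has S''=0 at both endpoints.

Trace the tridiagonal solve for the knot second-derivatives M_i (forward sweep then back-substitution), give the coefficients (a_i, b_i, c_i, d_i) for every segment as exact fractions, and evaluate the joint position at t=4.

Δ: Δ0=2/3, Δ1=-1, Δ2=5, Δ3=4
row 1: diag=10, rhs=-10; c'=1/5, d'=-1
row 2: denom=6−2·1/5=28/5; d'=(36−2·-1)/(28/5)=95/14
row 3: denom=4−1·5/28=107/28; d'=(-6−1·95/14)/(107/28)=-358/107
back: M3=-358/107
back: M2=95/14−5/28·-358/107=790/107
back: M1=-1−1/5·790/107=-265/107
M: M0=0, M1=-265/107, M2=790/107, M3=-358/107, M4=0
seg 0: a=-5, c=M0/2=0, d=(M1−M0)/(6·3)=-265/1926, b=Δ0−h0·(2M0+M1)/6=1223/642
seg 1: a=-3, c=M1/2=-265/214, d=(M2−M1)/(6·2)=1055/1284, b=Δ1−h1·(2M1+M2)/6=-581/321
seg 2: a=-5, c=M2/2=395/107, d=(M3−M2)/(6·1)=-574/321, b=Δ2−h2·(2M2+M3)/6=994/321
seg 3: a=0, c=M3/2=-179/107, d=(M4−M3)/(6·1)=179/321, b=Δ3−h3·(2M3+M4)/6=1642/321
t_q=4 → seg 1, τ=1; S=-3+-581/321·τ+-265/214·τ²+1055/1284·τ³=-2237/428

  seg 0: a=-5 b=1223/642 c=0 d=-265/1926
  seg 1: a=-3 b=-581/321 c=-265/214 d=1055/1284
  seg 2: a=-5 b=994/321 c=395/107 d=-574/321
  seg 3: a=0 b=1642/321 c=-179/107 d=179/321
S(4) = -2237/428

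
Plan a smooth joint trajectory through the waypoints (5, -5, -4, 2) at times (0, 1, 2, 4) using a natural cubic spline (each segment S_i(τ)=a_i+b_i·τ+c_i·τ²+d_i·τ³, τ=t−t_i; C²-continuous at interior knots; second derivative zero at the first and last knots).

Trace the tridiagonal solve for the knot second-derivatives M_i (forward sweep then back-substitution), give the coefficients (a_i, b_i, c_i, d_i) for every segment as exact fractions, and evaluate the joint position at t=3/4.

  seg 0: a=5 b=-294/23 c=0 d=64/23
  seg 1: a=-5 b=-102/23 c=192/23 d=-67/23
  seg 2: a=-4 b=81/23 c=-9/23 d=3/46
S(3/4) = -157/46

Δ: Δ0=-10, Δ1=1, Δ2=3
row 1: diag=4, rhs=66; c'=1/4, d'=33/2
row 2: denom=6−1·1/4=23/4; d'=(12−1·33/2)/(23/4)=-18/23
back: M2=-18/23
back: M1=33/2−1/4·-18/23=384/23
M: M0=0, M1=384/23, M2=-18/23, M3=0
seg 0: a=5, c=M0/2=0, d=(M1−M0)/(6·1)=64/23, b=Δ0−h0·(2M0+M1)/6=-294/23
seg 1: a=-5, c=M1/2=192/23, d=(M2−M1)/(6·1)=-67/23, b=Δ1−h1·(2M1+M2)/6=-102/23
seg 2: a=-4, c=M2/2=-9/23, d=(M3−M2)/(6·2)=3/46, b=Δ2−h2·(2M2+M3)/6=81/23
t_q=3/4 → seg 0, τ=3/4; S=5+-294/23·τ+0·τ²+64/23·τ³=-157/46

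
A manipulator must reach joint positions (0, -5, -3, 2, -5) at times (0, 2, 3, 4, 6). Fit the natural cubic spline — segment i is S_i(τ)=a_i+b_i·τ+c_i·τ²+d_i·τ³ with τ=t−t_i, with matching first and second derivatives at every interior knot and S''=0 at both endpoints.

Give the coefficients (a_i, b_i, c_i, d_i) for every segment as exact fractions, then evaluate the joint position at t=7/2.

  seg 0: a=0 b=-11/3 c=0 d=7/24
  seg 1: a=-5 b=-1/6 c=7/4 d=5/12
  seg 2: a=-3 b=55/12 c=3 d=-31/12
  seg 3: a=2 b=17/6 c=-19/4 d=19/24
S(7/2) = -9/32

Δ: Δ0=-5/2, Δ1=2, Δ2=5, Δ3=-7/2
row 1: diag=6, rhs=27; c'=1/6, d'=9/2
row 2: denom=4−1·1/6=23/6; d'=(18−1·9/2)/(23/6)=81/23
row 3: denom=6−1·6/23=132/23; d'=(-51−1·81/23)/(132/23)=-19/2
back: M3=-19/2
back: M2=81/23−6/23·-19/2=6
back: M1=9/2−1/6·6=7/2
M: M0=0, M1=7/2, M2=6, M3=-19/2, M4=0
seg 0: a=0, c=M0/2=0, d=(M1−M0)/(6·2)=7/24, b=Δ0−h0·(2M0+M1)/6=-11/3
seg 1: a=-5, c=M1/2=7/4, d=(M2−M1)/(6·1)=5/12, b=Δ1−h1·(2M1+M2)/6=-1/6
seg 2: a=-3, c=M2/2=3, d=(M3−M2)/(6·1)=-31/12, b=Δ2−h2·(2M2+M3)/6=55/12
seg 3: a=2, c=M3/2=-19/4, d=(M4−M3)/(6·2)=19/24, b=Δ3−h3·(2M3+M4)/6=17/6
t_q=7/2 → seg 2, τ=1/2; S=-3+55/12·τ+3·τ²+-31/12·τ³=-9/32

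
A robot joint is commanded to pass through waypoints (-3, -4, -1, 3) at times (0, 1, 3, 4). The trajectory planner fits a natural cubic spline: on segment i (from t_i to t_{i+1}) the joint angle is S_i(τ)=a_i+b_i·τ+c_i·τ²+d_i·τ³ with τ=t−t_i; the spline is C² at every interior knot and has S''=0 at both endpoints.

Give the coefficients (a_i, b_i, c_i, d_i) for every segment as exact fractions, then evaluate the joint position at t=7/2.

Δ: Δ0=-1, Δ1=3/2, Δ2=4
row 1: diag=6, rhs=15; c'=1/3, d'=5/2
row 2: denom=6−2·1/3=16/3; d'=(15−2·5/2)/(16/3)=15/8
back: M2=15/8
back: M1=5/2−1/3·15/8=15/8
M: M0=0, M1=15/8, M2=15/8, M3=0
seg 0: a=-3, c=M0/2=0, d=(M1−M0)/(6·1)=5/16, b=Δ0−h0·(2M0+M1)/6=-21/16
seg 1: a=-4, c=M1/2=15/16, d=(M2−M1)/(6·2)=0, b=Δ1−h1·(2M1+M2)/6=-3/8
seg 2: a=-1, c=M2/2=15/16, d=(M3−M2)/(6·1)=-5/16, b=Δ2−h2·(2M2+M3)/6=27/8
t_q=7/2 → seg 2, τ=1/2; S=-1+27/8·τ+15/16·τ²+-5/16·τ³=113/128

  seg 0: a=-3 b=-21/16 c=0 d=5/16
  seg 1: a=-4 b=-3/8 c=15/16 d=0
  seg 2: a=-1 b=27/8 c=15/16 d=-5/16
S(7/2) = 113/128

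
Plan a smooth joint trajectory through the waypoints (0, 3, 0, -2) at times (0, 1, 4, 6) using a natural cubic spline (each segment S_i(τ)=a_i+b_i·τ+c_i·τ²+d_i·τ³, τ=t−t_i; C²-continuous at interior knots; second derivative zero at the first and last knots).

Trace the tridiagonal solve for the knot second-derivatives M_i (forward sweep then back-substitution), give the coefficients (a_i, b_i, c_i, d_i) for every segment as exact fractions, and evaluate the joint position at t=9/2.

Δ: Δ0=3, Δ1=-1, Δ2=-1
row 1: diag=8, rhs=-24; c'=3/8, d'=-3
row 2: denom=10−3·3/8=71/8; d'=(0−3·-3)/(71/8)=72/71
back: M2=72/71
back: M1=-3−3/8·72/71=-240/71
M: M0=0, M1=-240/71, M2=72/71, M3=0
seg 0: a=0, c=M0/2=0, d=(M1−M0)/(6·1)=-40/71, b=Δ0−h0·(2M0+M1)/6=253/71
seg 1: a=3, c=M1/2=-120/71, d=(M2−M1)/(6·3)=52/213, b=Δ1−h1·(2M1+M2)/6=133/71
seg 2: a=0, c=M2/2=36/71, d=(M3−M2)/(6·2)=-6/71, b=Δ2−h2·(2M2+M3)/6=-119/71
t_q=9/2 → seg 2, τ=1/2; S=0+-119/71·τ+36/71·τ²+-6/71·τ³=-205/284

  seg 0: a=0 b=253/71 c=0 d=-40/71
  seg 1: a=3 b=133/71 c=-120/71 d=52/213
  seg 2: a=0 b=-119/71 c=36/71 d=-6/71
S(9/2) = -205/284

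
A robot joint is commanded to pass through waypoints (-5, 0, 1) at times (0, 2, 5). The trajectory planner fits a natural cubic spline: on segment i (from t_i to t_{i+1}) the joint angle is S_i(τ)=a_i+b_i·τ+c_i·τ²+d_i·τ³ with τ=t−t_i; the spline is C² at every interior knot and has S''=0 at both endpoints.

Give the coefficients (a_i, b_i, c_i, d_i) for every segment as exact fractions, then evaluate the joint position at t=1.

Δ: Δ0=5/2, Δ1=1/3
row 1: diag=10, rhs=-13; c'=3/10, d'=-13/10
back: M1=-13/10
M: M0=0, M1=-13/10, M2=0
seg 0: a=-5, c=M0/2=0, d=(M1−M0)/(6·2)=-13/120, b=Δ0−h0·(2M0+M1)/6=44/15
seg 1: a=0, c=M1/2=-13/20, d=(M2−M1)/(6·3)=13/180, b=Δ1−h1·(2M1+M2)/6=49/30
t_q=1 → seg 0, τ=1; S=-5+44/15·τ+0·τ²+-13/120·τ³=-87/40

  seg 0: a=-5 b=44/15 c=0 d=-13/120
  seg 1: a=0 b=49/30 c=-13/20 d=13/180
S(1) = -87/40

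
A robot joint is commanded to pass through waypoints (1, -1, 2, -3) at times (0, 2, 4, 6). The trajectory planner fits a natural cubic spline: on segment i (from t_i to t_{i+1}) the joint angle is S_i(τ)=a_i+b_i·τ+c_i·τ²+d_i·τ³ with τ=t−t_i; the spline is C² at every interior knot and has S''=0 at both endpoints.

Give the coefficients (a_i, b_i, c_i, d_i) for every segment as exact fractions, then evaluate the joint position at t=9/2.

Δ: Δ0=-1, Δ1=3/2, Δ2=-5/2
row 1: diag=8, rhs=15; c'=1/4, d'=15/8
row 2: denom=8−2·1/4=15/2; d'=(-24−2·15/8)/(15/2)=-37/10
back: M2=-37/10
back: M1=15/8−1/4·-37/10=14/5
M: M0=0, M1=14/5, M2=-37/10, M3=0
seg 0: a=1, c=M0/2=0, d=(M1−M0)/(6·2)=7/30, b=Δ0−h0·(2M0+M1)/6=-29/15
seg 1: a=-1, c=M1/2=7/5, d=(M2−M1)/(6·2)=-13/24, b=Δ1−h1·(2M1+M2)/6=13/15
seg 2: a=2, c=M2/2=-37/20, d=(M3−M2)/(6·2)=37/120, b=Δ2−h2·(2M2+M3)/6=-1/30
t_q=9/2 → seg 2, τ=1/2; S=2+-1/30·τ+-37/20·τ²+37/120·τ³=499/320

  seg 0: a=1 b=-29/15 c=0 d=7/30
  seg 1: a=-1 b=13/15 c=7/5 d=-13/24
  seg 2: a=2 b=-1/30 c=-37/20 d=37/120
S(9/2) = 499/320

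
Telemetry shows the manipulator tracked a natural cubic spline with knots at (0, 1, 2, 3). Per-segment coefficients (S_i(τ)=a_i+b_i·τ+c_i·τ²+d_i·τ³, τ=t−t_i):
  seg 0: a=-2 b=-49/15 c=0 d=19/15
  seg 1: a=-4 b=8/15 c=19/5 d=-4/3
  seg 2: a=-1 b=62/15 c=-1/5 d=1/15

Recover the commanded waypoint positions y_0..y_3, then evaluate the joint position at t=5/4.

y_0=-2 y_1=-4 y_2=-1 y_3=3
S(5/4) = -73/20

y_0 = S_0(0) = a_0 = -2
y_1 = S_1(0) = a_1 = -4
y_2 = S_2(0) = a_2 = -1
y_3 = S_2(1) = 3
t_q=5/4 is in segment 1 (τ=1/4); S_1(τ)=-73/20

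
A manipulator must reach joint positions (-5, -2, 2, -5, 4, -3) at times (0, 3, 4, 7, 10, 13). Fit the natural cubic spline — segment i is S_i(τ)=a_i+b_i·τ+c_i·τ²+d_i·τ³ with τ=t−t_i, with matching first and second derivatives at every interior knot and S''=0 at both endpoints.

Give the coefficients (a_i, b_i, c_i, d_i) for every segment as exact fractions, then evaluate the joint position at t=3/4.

  seg 0: a=-5 b=-488/849 c=0 d=1337/7641
  seg 1: a=-2 b=3523/849 c=1337/849 d=-488/283
  seg 2: a=2 b=1805/849 c=-3055/849 d=1793/2547
  seg 3: a=-5 b=-388/849 c=2324/849 d=-4037/7641
  seg 4: a=4 b=1445/849 c=-571/283 d=571/2547
S(3/4) = -97031/18112

Δ: Δ0=1, Δ1=4, Δ2=-7/3, Δ3=3, Δ4=-7/3
row 1: diag=8, rhs=18; c'=1/8, d'=9/4
row 2: denom=8−1·1/8=63/8; d'=(-38−1·9/4)/(63/8)=-46/9
row 3: denom=12−3·8/21=76/7; d'=(32−3·-46/9)/(76/7)=497/114
row 4: denom=12−3·21/76=849/76; d'=(-32−3·497/114)/(849/76)=-1142/283
back: M4=-1142/283
back: M3=497/114−21/76·-1142/283=4648/849
back: M2=-46/9−8/21·4648/849=-6110/849
back: M1=9/4−1/8·-6110/849=2674/849
M: M0=0, M1=2674/849, M2=-6110/849, M3=4648/849, M4=-1142/283, M5=0
seg 0: a=-5, c=M0/2=0, d=(M1−M0)/(6·3)=1337/7641, b=Δ0−h0·(2M0+M1)/6=-488/849
seg 1: a=-2, c=M1/2=1337/849, d=(M2−M1)/(6·1)=-488/283, b=Δ1−h1·(2M1+M2)/6=3523/849
seg 2: a=2, c=M2/2=-3055/849, d=(M3−M2)/(6·3)=1793/2547, b=Δ2−h2·(2M2+M3)/6=1805/849
seg 3: a=-5, c=M3/2=2324/849, d=(M4−M3)/(6·3)=-4037/7641, b=Δ3−h3·(2M3+M4)/6=-388/849
seg 4: a=4, c=M4/2=-571/283, d=(M5−M4)/(6·3)=571/2547, b=Δ4−h4·(2M4+M5)/6=1445/849
t_q=3/4 → seg 0, τ=3/4; S=-5+-488/849·τ+0·τ²+1337/7641·τ³=-97031/18112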